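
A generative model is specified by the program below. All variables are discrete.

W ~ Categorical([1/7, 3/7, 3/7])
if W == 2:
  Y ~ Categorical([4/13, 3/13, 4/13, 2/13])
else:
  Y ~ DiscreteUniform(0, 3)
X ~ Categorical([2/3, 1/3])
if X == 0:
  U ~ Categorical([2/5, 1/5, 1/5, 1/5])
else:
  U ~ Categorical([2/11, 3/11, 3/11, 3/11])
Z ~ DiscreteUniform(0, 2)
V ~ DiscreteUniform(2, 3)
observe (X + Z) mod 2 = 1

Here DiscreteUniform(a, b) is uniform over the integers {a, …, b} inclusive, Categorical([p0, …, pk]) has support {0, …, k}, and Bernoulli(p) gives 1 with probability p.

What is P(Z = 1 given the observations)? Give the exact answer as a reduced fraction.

Enumerate traces; 288 have nonzero weight after conditioning:
  (W=0, Y=0, X=0, U=0, Z=1, V=2) weight 1/630
  (W=0, Y=0, X=0, U=0, Z=1, V=3) weight 1/630
  (W=0, Y=0, X=0, U=1, Z=1, V=2) weight 1/1260
  (W=0, Y=0, X=0, U=1, Z=1, V=3) weight 1/1260
  (W=0, Y=0, X=0, U=2, Z=1, V=2) weight 1/1260
  (W=0, Y=0, X=0, U=2, Z=1, V=3) weight 1/1260
  (W=0, Y=0, X=0, U=3, Z=1, V=2) weight 1/1260
  (W=0, Y=0, X=0, U=3, Z=1, V=3) weight 1/1260
  (W=0, Y=0, X=1, U=0, Z=0, V=2) weight 1/2772
  (W=0, Y=0, X=1, U=0, Z=2, V=2) weight 1/2772
  … 278 more
Group by Z:
  weight(Z=0) = 1/9
  weight(Z=1) = 2/9
  weight(Z=2) = 1/9
Total weight = 1/9 + 2/9 + 1/9 = 4/9
P(Z=0 | obs) = 1/9 / 4/9 = 1/4
P(Z=1 | obs) = 2/9 / 4/9 = 1/2
P(Z=2 | obs) = 1/9 / 4/9 = 1/4

P(Z = 1 | obs) = 1/2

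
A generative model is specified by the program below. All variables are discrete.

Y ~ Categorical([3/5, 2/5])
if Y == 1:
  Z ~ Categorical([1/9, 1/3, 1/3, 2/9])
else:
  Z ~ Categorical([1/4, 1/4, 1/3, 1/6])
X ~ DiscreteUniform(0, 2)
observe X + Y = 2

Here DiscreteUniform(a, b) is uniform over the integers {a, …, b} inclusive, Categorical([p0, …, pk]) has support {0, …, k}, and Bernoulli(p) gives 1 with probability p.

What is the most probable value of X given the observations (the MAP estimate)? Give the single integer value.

Enumerate traces; 8 have nonzero weight after conditioning:
  (Y=0, Z=0, X=2) weight 1/20
  (Y=0, Z=1, X=2) weight 1/20
  (Y=0, Z=2, X=2) weight 1/15
  (Y=0, Z=3, X=2) weight 1/30
  (Y=1, Z=0, X=1) weight 2/135
  (Y=1, Z=1, X=1) weight 2/45
  (Y=1, Z=2, X=1) weight 2/45
  (Y=1, Z=3, X=1) weight 4/135
Group by X:
  weight(X=1) = 2/15
  weight(X=2) = 1/5
Total weight = 2/15 + 1/5 = 1/3
P(X=1 | obs) = 2/15 / 1/3 = 2/5
P(X=2 | obs) = 1/5 / 1/3 = 3/5
argmax = 2

argmax_v P(X = v | obs) = 2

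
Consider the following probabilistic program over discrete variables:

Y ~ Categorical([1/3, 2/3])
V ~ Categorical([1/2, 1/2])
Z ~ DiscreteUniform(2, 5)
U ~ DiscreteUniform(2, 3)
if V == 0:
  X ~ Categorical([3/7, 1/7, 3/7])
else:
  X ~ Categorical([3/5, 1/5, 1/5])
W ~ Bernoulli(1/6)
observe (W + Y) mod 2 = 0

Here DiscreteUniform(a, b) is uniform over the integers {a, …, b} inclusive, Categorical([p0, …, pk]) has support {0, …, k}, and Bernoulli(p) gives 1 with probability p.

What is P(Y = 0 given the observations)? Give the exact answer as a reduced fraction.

P(Y = 0 | obs) = 5/7

Enumerate traces; 96 have nonzero weight after conditioning:
  (Y=0, V=0, Z=2, U=2, X=0, W=0) weight 5/672
  (Y=0, V=0, Z=2, U=2, X=1, W=0) weight 5/2016
  (Y=0, V=0, Z=2, U=2, X=2, W=0) weight 5/672
  (Y=0, V=0, Z=2, U=3, X=0, W=0) weight 5/672
  (Y=0, V=0, Z=2, U=3, X=1, W=0) weight 5/2016
  (Y=0, V=0, Z=2, U=3, X=2, W=0) weight 5/672
  (Y=0, V=0, Z=3, U=2, X=0, W=0) weight 5/672
  (Y=0, V=0, Z=3, U=2, X=1, W=0) weight 5/2016
  (Y=1, V=0, Z=2, U=2, X=0, W=1) weight 1/336
  … 87 more
Group by Y:
  weight(Y=0) = 5/18
  weight(Y=1) = 1/9
Total weight = 5/18 + 1/9 = 7/18
P(Y=0 | obs) = 5/18 / 7/18 = 5/7
P(Y=1 | obs) = 1/9 / 7/18 = 2/7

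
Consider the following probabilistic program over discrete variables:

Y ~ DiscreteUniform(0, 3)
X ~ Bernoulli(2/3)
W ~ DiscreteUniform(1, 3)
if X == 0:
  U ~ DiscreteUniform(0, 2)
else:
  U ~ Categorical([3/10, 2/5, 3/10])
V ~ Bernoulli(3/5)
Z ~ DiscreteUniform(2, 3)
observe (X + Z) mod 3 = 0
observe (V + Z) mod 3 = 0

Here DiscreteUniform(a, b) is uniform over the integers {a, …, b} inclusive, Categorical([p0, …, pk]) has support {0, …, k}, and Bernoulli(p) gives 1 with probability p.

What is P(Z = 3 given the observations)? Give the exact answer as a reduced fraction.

P(Z = 3 | obs) = 1/4

Enumerate traces; 72 have nonzero weight after conditioning:
  (Y=0, X=0, W=1, U=0, V=0, Z=3) weight 1/540
  (Y=0, X=0, W=1, U=1, V=0, Z=3) weight 1/540
  (Y=0, X=0, W=1, U=2, V=0, Z=3) weight 1/540
  (Y=0, X=0, W=2, U=0, V=0, Z=3) weight 1/540
  (Y=0, X=0, W=2, U=1, V=0, Z=3) weight 1/540
  (Y=0, X=0, W=2, U=2, V=0, Z=3) weight 1/540
  (Y=0, X=0, W=3, U=0, V=0, Z=3) weight 1/540
  (Y=0, X=0, W=3, U=1, V=0, Z=3) weight 1/540
  (Y=0, X=1, W=1, U=0, V=1, Z=2) weight 1/200
  … 63 more
Group by Z:
  weight(Z=2) = 1/5
  weight(Z=3) = 1/15
Total weight = 1/5 + 1/15 = 4/15
P(Z=2 | obs) = 1/5 / 4/15 = 3/4
P(Z=3 | obs) = 1/15 / 4/15 = 1/4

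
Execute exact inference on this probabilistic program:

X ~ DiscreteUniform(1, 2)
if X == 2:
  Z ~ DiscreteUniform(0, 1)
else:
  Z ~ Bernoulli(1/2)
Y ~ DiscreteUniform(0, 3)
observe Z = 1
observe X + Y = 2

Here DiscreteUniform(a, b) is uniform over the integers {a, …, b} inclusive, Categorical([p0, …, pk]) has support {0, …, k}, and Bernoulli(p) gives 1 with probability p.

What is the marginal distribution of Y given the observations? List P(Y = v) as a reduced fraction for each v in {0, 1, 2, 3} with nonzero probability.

Enumerate traces; 2 have nonzero weight after conditioning:
  (X=1, Z=1, Y=1) weight 1/16
  (X=2, Z=1, Y=0) weight 1/16
Group by Y:
  weight(Y=0) = 1/16
  weight(Y=1) = 1/16
Total weight = 1/16 + 1/16 = 1/8
P(Y=0 | obs) = 1/16 / 1/8 = 1/2
P(Y=1 | obs) = 1/16 / 1/8 = 1/2

P(Y=0) = 1/2, P(Y=1) = 1/2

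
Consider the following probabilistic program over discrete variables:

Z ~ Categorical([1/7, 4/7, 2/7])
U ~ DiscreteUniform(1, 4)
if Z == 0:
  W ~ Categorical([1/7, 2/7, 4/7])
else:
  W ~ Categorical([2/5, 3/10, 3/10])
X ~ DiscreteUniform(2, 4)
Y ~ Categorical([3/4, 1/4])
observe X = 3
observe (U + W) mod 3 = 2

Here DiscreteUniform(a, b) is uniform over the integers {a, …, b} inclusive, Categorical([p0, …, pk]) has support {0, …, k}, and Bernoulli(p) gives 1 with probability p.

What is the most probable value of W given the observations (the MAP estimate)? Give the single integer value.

Enumerate traces; 24 have nonzero weight after conditioning:
  (Z=0, U=1, W=1, X=3, Y=0) weight 1/392
  (Z=0, U=1, W=1, X=3, Y=1) weight 1/1176
  (Z=0, U=2, W=0, X=3, Y=0) weight 1/784
  (Z=0, U=2, W=0, X=3, Y=1) weight 1/2352
  (Z=0, U=3, W=2, X=3, Y=0) weight 1/196
  (Z=0, U=3, W=2, X=3, Y=1) weight 1/588
  (Z=0, U=4, W=1, X=3, Y=0) weight 1/392
  (Z=0, U=4, W=1, X=3, Y=1) weight 1/1176
  … 16 more
Group by W:
  weight(W=0) = 89/2940
  weight(W=1) = 73/1470
  weight(W=2) = 83/2940
Total weight = 89/2940 + 73/1470 + 83/2940 = 53/490
P(W=0 | obs) = 89/2940 / 53/490 = 89/318
P(W=1 | obs) = 73/1470 / 53/490 = 73/159
P(W=2 | obs) = 83/2940 / 53/490 = 83/318
argmax = 1

argmax_v P(W = v | obs) = 1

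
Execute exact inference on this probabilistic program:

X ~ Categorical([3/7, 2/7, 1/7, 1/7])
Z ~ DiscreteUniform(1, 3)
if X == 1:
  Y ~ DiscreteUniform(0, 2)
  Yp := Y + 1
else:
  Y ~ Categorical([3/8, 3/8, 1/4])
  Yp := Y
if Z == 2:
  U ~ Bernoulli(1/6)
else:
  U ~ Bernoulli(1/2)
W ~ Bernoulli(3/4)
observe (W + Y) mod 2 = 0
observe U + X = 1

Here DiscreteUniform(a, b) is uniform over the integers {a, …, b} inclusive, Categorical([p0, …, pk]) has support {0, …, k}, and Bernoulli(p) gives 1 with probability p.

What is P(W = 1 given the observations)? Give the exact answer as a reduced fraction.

Enumerate traces; 18 have nonzero weight after conditioning:
  (X=0, Z=1, Y=0, U=1, W=0) weight 3/448
  (X=0, Z=1, Y=1, U=1, W=1) weight 9/448
  (X=0, Z=1, Y=2, U=1, W=0) weight 1/224
  (X=0, Z=2, Y=0, U=1, W=0) weight 1/448
  (X=0, Z=2, Y=1, U=1, W=1) weight 3/448
  (X=0, Z=2, Y=2, U=1, W=0) weight 1/672
  (X=0, Z=3, Y=0, U=1, W=0) weight 3/448
  (X=0, Z=3, Y=1, U=1, W=1) weight 9/448
  … 10 more
Group by W:
  weight(W=0) = 667/12096
  weight(W=1) = 365/4032
Total weight = 667/12096 + 365/4032 = 881/6048
P(W=0 | obs) = 667/12096 / 881/6048 = 667/1762
P(W=1 | obs) = 365/4032 / 881/6048 = 1095/1762

P(W = 1 | obs) = 1095/1762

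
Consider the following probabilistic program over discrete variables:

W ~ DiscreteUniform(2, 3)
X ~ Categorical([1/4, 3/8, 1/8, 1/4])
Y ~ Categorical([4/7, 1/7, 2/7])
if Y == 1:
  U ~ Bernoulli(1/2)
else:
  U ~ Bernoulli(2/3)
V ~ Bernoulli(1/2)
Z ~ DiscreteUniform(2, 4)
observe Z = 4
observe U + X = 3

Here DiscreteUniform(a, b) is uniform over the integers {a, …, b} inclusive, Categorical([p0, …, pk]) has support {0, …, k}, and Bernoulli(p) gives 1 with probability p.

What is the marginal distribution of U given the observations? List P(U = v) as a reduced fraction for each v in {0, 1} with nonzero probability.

P(U=0) = 10/19, P(U=1) = 9/19

Enumerate traces; 24 have nonzero weight after conditioning:
  (W=2, X=2, Y=0, U=1, V=0, Z=4) weight 1/252
  (W=2, X=2, Y=0, U=1, V=1, Z=4) weight 1/252
  (W=2, X=2, Y=1, U=1, V=0, Z=4) weight 1/1344
  (W=2, X=2, Y=1, U=1, V=1, Z=4) weight 1/1344
  (W=2, X=2, Y=2, U=1, V=0, Z=4) weight 1/504
  (W=2, X=2, Y=2, U=1, V=1, Z=4) weight 1/504
  (W=2, X=3, Y=0, U=0, V=0, Z=4) weight 1/252
  (W=2, X=3, Y=0, U=0, V=1, Z=4) weight 1/252
  … 16 more
Group by U:
  weight(U=0) = 5/168
  weight(U=1) = 3/112
Total weight = 5/168 + 3/112 = 19/336
P(U=0 | obs) = 5/168 / 19/336 = 10/19
P(U=1 | obs) = 3/112 / 19/336 = 9/19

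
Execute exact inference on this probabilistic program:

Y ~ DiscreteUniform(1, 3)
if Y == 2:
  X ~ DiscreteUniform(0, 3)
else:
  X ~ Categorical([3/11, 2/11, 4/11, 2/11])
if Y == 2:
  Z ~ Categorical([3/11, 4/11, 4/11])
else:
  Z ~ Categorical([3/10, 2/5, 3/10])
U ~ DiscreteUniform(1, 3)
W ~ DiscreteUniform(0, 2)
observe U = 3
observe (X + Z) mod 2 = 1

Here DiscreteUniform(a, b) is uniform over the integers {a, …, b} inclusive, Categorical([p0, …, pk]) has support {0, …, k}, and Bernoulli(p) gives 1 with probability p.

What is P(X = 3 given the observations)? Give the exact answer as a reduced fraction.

Enumerate traces; 54 have nonzero weight after conditioning:
  (Y=1, X=0, Z=1, U=3, W=0) weight 2/495
  (Y=1, X=0, Z=1, U=3, W=1) weight 2/495
  (Y=1, X=0, Z=1, U=3, W=2) weight 2/495
  (Y=1, X=1, Z=0, U=3, W=0) weight 1/495
  (Y=1, X=1, Z=0, U=3, W=1) weight 1/495
  (Y=1, X=1, Z=0, U=3, W=2) weight 1/495
  (Y=1, X=1, Z=2, U=3, W=0) weight 1/495
  (Y=1, X=1, Z=2, U=3, W=1) weight 1/495
  (Y=1, X=2, Z=1, U=3, W=0) weight 8/1485
  (Y=1, X=3, Z=0, U=3, W=0) weight 1/495
  … 44 more
Group by X:
  weight(X=0) = 17/495
  weight(X=1) = 83/1980
  weight(X=2) = 7/165
  weight(X=3) = 83/1980
Total weight = 17/495 + 83/1980 + 7/165 + 83/1980 = 53/330
P(X=0 | obs) = 17/495 / 53/330 = 34/159
P(X=1 | obs) = 83/1980 / 53/330 = 83/318
P(X=2 | obs) = 7/165 / 53/330 = 14/53
P(X=3 | obs) = 83/1980 / 53/330 = 83/318

P(X = 3 | obs) = 83/318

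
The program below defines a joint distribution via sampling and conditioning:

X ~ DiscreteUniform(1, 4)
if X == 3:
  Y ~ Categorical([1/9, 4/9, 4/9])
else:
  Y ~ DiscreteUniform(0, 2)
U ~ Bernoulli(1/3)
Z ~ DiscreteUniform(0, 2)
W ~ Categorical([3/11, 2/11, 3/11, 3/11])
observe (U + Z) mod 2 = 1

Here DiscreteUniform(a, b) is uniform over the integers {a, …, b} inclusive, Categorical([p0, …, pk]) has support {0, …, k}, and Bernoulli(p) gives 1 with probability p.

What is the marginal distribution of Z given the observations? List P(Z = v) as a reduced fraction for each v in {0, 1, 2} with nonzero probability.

Enumerate traces; 144 have nonzero weight after conditioning:
  (X=1, Y=0, U=0, Z=1, W=0) weight 1/198
  (X=1, Y=0, U=0, Z=1, W=1) weight 1/297
  (X=1, Y=0, U=0, Z=1, W=2) weight 1/198
  (X=1, Y=0, U=0, Z=1, W=3) weight 1/198
  (X=1, Y=0, U=1, Z=0, W=0) weight 1/396
  (X=1, Y=0, U=1, Z=0, W=1) weight 1/594
  (X=1, Y=0, U=1, Z=0, W=2) weight 1/396
  (X=1, Y=0, U=1, Z=0, W=3) weight 1/396
  (X=1, Y=0, U=1, Z=2, W=0) weight 1/396
  … 135 more
Group by Z:
  weight(Z=0) = 1/9
  weight(Z=1) = 2/9
  weight(Z=2) = 1/9
Total weight = 1/9 + 2/9 + 1/9 = 4/9
P(Z=0 | obs) = 1/9 / 4/9 = 1/4
P(Z=1 | obs) = 2/9 / 4/9 = 1/2
P(Z=2 | obs) = 1/9 / 4/9 = 1/4

P(Z=0) = 1/4, P(Z=1) = 1/2, P(Z=2) = 1/4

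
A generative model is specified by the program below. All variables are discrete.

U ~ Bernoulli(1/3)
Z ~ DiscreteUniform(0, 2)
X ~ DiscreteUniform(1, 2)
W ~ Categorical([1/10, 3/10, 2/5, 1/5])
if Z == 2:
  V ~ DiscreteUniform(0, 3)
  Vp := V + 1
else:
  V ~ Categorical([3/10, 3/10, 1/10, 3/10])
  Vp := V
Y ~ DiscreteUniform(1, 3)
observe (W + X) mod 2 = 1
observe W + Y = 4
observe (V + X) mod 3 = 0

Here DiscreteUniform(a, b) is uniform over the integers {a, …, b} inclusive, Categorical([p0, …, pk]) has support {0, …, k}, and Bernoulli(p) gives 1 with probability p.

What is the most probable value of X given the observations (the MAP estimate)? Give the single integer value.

argmax_v P(X = v | obs) = 2

Enumerate traces; 18 have nonzero weight after conditioning:
  (U=0, Z=0, X=1, W=2, V=2, Y=2) weight 1/675
  (U=0, Z=0, X=2, W=1, V=1, Y=3) weight 1/300
  (U=0, Z=0, X=2, W=3, V=1, Y=1) weight 1/450
  (U=0, Z=1, X=1, W=2, V=2, Y=2) weight 1/675
  (U=0, Z=1, X=2, W=1, V=1, Y=3) weight 1/300
  (U=0, Z=1, X=2, W=3, V=1, Y=1) weight 1/450
  (U=0, Z=2, X=1, W=2, V=2, Y=2) weight 1/270
  (U=0, Z=2, X=2, W=1, V=1, Y=3) weight 1/360
  … 10 more
Group by X:
  weight(X=1) = 1/100
  weight(X=2) = 17/720
Total weight = 1/100 + 17/720 = 121/3600
P(X=1 | obs) = 1/100 / 121/3600 = 36/121
P(X=2 | obs) = 17/720 / 121/3600 = 85/121
argmax = 2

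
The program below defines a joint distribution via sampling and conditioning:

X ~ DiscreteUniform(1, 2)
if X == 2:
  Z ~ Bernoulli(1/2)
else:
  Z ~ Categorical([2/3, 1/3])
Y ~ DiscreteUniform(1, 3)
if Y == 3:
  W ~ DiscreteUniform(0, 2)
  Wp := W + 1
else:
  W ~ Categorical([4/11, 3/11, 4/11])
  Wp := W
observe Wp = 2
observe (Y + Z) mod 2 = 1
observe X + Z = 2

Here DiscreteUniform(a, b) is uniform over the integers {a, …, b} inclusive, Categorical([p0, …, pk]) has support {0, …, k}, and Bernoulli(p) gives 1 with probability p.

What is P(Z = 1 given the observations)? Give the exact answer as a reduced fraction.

P(Z = 1 | obs) = 8/31

Enumerate traces; 3 have nonzero weight after conditioning:
  (X=1, Z=1, Y=2, W=2) weight 2/99
  (X=2, Z=0, Y=1, W=2) weight 1/33
  (X=2, Z=0, Y=3, W=1) weight 1/36
Group by Z:
  weight(Z=0) = 23/396
  weight(Z=1) = 2/99
Total weight = 23/396 + 2/99 = 31/396
P(Z=0 | obs) = 23/396 / 31/396 = 23/31
P(Z=1 | obs) = 2/99 / 31/396 = 8/31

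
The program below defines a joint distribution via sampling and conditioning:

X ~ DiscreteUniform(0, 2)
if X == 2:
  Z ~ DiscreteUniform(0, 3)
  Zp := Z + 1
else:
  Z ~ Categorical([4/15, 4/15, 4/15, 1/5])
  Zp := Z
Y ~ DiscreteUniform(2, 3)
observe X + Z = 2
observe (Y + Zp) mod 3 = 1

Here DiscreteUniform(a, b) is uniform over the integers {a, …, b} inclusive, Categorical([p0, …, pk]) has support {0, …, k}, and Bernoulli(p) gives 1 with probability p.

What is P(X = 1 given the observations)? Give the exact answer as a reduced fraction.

P(X = 1 | obs) = 16/47

Enumerate traces; 3 have nonzero weight after conditioning:
  (X=0, Z=2, Y=2) weight 2/45
  (X=1, Z=1, Y=3) weight 2/45
  (X=2, Z=0, Y=3) weight 1/24
Group by X:
  weight(X=0) = 2/45
  weight(X=1) = 2/45
  weight(X=2) = 1/24
Total weight = 2/45 + 2/45 + 1/24 = 47/360
P(X=0 | obs) = 2/45 / 47/360 = 16/47
P(X=1 | obs) = 2/45 / 47/360 = 16/47
P(X=2 | obs) = 1/24 / 47/360 = 15/47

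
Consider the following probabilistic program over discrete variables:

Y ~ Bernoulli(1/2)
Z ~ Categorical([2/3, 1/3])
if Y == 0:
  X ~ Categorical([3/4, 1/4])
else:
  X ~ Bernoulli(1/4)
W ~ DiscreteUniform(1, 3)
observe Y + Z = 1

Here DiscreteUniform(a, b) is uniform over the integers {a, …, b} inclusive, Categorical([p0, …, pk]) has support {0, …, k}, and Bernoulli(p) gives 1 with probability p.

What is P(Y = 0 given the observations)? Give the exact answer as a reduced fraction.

Enumerate traces; 12 have nonzero weight after conditioning:
  (Y=0, Z=1, X=0, W=1) weight 1/24
  (Y=0, Z=1, X=0, W=2) weight 1/24
  (Y=0, Z=1, X=0, W=3) weight 1/24
  (Y=0, Z=1, X=1, W=1) weight 1/72
  (Y=0, Z=1, X=1, W=2) weight 1/72
  (Y=0, Z=1, X=1, W=3) weight 1/72
  (Y=1, Z=0, X=0, W=1) weight 1/12
  (Y=1, Z=0, X=0, W=2) weight 1/12
  … 4 more
Group by Y:
  weight(Y=0) = 1/6
  weight(Y=1) = 1/3
Total weight = 1/6 + 1/3 = 1/2
P(Y=0 | obs) = 1/6 / 1/2 = 1/3
P(Y=1 | obs) = 1/3 / 1/2 = 2/3

P(Y = 0 | obs) = 1/3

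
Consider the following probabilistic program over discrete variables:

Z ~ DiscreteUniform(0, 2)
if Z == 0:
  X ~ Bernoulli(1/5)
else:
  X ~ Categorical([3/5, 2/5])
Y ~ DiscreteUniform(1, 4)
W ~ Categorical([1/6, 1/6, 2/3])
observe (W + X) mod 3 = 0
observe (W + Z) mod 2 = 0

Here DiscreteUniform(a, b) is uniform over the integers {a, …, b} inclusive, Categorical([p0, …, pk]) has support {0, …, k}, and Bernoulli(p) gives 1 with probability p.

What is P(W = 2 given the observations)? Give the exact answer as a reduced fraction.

Enumerate traces; 16 have nonzero weight after conditioning:
  (Z=0, X=0, Y=1, W=0) weight 1/90
  (Z=0, X=0, Y=2, W=0) weight 1/90
  (Z=0, X=0, Y=3, W=0) weight 1/90
  (Z=0, X=0, Y=4, W=0) weight 1/90
  (Z=0, X=1, Y=1, W=2) weight 1/90
  (Z=0, X=1, Y=2, W=2) weight 1/90
  (Z=0, X=1, Y=3, W=2) weight 1/90
  (Z=0, X=1, Y=4, W=2) weight 1/90
  … 8 more
Group by W:
  weight(W=0) = 7/90
  weight(W=2) = 2/15
Total weight = 7/90 + 2/15 = 19/90
P(W=0 | obs) = 7/90 / 19/90 = 7/19
P(W=2 | obs) = 2/15 / 19/90 = 12/19

P(W = 2 | obs) = 12/19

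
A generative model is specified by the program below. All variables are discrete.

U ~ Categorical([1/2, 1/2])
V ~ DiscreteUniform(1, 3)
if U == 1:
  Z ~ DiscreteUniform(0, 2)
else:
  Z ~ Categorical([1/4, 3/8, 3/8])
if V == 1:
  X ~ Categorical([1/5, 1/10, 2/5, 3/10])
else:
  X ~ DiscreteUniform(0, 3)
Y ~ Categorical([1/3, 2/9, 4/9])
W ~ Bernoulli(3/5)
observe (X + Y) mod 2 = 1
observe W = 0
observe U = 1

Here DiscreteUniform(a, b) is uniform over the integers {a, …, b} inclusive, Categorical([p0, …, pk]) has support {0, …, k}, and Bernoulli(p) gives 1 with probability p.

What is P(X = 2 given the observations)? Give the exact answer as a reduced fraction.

P(X = 2 | obs) = 9/65

Enumerate traces; 54 have nonzero weight after conditioning:
  (U=1, V=1, Z=0, X=0, Y=1, W=0) weight 2/2025
  (U=1, V=1, Z=0, X=1, Y=0, W=0) weight 1/1350
  (U=1, V=1, Z=0, X=1, Y=2, W=0) weight 2/2025
  (U=1, V=1, Z=0, X=2, Y=1, W=0) weight 4/2025
  (U=1, V=1, Z=0, X=3, Y=0, W=0) weight 1/450
  (U=1, V=1, Z=0, X=3, Y=2, W=0) weight 2/675
  (U=1, V=1, Z=1, X=0, Y=1, W=0) weight 2/2025
  (U=1, V=1, Z=1, X=1, Y=0, W=0) weight 1/1350
  … 46 more
Group by X:
  weight(X=0) = 7/675
  weight(X=1) = 7/225
  weight(X=2) = 1/75
  weight(X=3) = 28/675
Total weight = 7/675 + 7/225 + 1/75 + 28/675 = 13/135
P(X=0 | obs) = 7/675 / 13/135 = 7/65
P(X=1 | obs) = 7/225 / 13/135 = 21/65
P(X=2 | obs) = 1/75 / 13/135 = 9/65
P(X=3 | obs) = 28/675 / 13/135 = 28/65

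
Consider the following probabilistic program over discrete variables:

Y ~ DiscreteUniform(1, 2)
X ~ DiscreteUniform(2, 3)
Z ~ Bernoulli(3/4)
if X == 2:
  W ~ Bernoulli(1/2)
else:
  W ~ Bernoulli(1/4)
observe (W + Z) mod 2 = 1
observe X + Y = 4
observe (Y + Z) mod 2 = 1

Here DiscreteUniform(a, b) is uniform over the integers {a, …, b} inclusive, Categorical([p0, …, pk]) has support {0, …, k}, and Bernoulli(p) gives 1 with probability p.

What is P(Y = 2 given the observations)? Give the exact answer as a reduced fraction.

P(Y = 2 | obs) = 6/7

Enumerate traces; 2 have nonzero weight after conditioning:
  (Y=1, X=3, Z=0, W=1) weight 1/64
  (Y=2, X=2, Z=1, W=0) weight 3/32
Group by Y:
  weight(Y=1) = 1/64
  weight(Y=2) = 3/32
Total weight = 1/64 + 3/32 = 7/64
P(Y=1 | obs) = 1/64 / 7/64 = 1/7
P(Y=2 | obs) = 3/32 / 7/64 = 6/7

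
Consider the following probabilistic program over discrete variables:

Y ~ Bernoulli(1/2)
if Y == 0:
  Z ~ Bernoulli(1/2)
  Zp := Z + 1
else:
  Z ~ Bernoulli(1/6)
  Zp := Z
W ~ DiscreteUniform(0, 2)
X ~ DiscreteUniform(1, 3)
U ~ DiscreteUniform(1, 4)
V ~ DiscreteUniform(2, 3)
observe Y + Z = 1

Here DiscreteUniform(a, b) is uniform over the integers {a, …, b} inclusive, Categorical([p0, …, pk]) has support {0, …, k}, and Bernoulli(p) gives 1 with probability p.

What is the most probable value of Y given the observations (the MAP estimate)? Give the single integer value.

argmax_v P(Y = v | obs) = 1

Enumerate traces; 144 have nonzero weight after conditioning:
  (Y=0, Z=1, W=0, X=1, U=1, V=2) weight 1/288
  (Y=0, Z=1, W=0, X=1, U=1, V=3) weight 1/288
  (Y=0, Z=1, W=0, X=1, U=2, V=2) weight 1/288
  (Y=0, Z=1, W=0, X=1, U=2, V=3) weight 1/288
  (Y=0, Z=1, W=0, X=1, U=3, V=2) weight 1/288
  (Y=0, Z=1, W=0, X=1, U=3, V=3) weight 1/288
  (Y=0, Z=1, W=0, X=1, U=4, V=2) weight 1/288
  (Y=0, Z=1, W=0, X=1, U=4, V=3) weight 1/288
  (Y=1, Z=0, W=0, X=1, U=1, V=2) weight 5/864
  … 135 more
Group by Y:
  weight(Y=0) = 1/4
  weight(Y=1) = 5/12
Total weight = 1/4 + 5/12 = 2/3
P(Y=0 | obs) = 1/4 / 2/3 = 3/8
P(Y=1 | obs) = 5/12 / 2/3 = 5/8
argmax = 1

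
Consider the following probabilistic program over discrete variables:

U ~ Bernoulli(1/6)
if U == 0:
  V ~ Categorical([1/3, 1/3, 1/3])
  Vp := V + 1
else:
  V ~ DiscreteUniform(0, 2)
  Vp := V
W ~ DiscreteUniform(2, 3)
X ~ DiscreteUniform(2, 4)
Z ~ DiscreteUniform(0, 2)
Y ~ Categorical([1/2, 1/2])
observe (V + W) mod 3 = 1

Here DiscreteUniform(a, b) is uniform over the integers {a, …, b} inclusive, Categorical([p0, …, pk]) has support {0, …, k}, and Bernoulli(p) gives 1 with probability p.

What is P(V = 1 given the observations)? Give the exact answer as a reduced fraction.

P(V = 1 | obs) = 1/2

Enumerate traces; 72 have nonzero weight after conditioning:
  (U=0, V=1, W=3, X=2, Z=0, Y=0) weight 5/648
  (U=0, V=1, W=3, X=2, Z=0, Y=1) weight 5/648
  (U=0, V=1, W=3, X=2, Z=1, Y=0) weight 5/648
  (U=0, V=1, W=3, X=2, Z=1, Y=1) weight 5/648
  (U=0, V=1, W=3, X=2, Z=2, Y=0) weight 5/648
  (U=0, V=1, W=3, X=2, Z=2, Y=1) weight 5/648
  (U=0, V=1, W=3, X=3, Z=0, Y=0) weight 5/648
  (U=0, V=1, W=3, X=3, Z=0, Y=1) weight 5/648
  (U=0, V=2, W=2, X=2, Z=0, Y=0) weight 5/648
  … 63 more
Group by V:
  weight(V=1) = 1/6
  weight(V=2) = 1/6
Total weight = 1/6 + 1/6 = 1/3
P(V=1 | obs) = 1/6 / 1/3 = 1/2
P(V=2 | obs) = 1/6 / 1/3 = 1/2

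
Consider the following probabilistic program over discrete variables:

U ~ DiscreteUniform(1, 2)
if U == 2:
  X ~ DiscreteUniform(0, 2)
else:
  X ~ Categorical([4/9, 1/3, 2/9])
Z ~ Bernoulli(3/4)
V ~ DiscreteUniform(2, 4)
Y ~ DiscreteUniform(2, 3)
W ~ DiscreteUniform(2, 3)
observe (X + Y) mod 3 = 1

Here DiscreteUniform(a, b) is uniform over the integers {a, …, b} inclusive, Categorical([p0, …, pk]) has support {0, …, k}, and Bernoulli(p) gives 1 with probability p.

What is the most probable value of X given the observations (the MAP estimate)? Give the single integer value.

Enumerate traces; 48 have nonzero weight after conditioning:
  (U=1, X=1, Z=0, V=2, Y=3, W=2) weight 1/288
  (U=1, X=1, Z=0, V=2, Y=3, W=3) weight 1/288
  (U=1, X=1, Z=0, V=3, Y=3, W=2) weight 1/288
  (U=1, X=1, Z=0, V=3, Y=3, W=3) weight 1/288
  (U=1, X=1, Z=0, V=4, Y=3, W=2) weight 1/288
  (U=1, X=1, Z=0, V=4, Y=3, W=3) weight 1/288
  (U=1, X=1, Z=1, V=2, Y=3, W=2) weight 1/96
  (U=1, X=1, Z=1, V=2, Y=3, W=3) weight 1/96
  (U=1, X=2, Z=0, V=2, Y=2, W=2) weight 1/432
  … 39 more
Group by X:
  weight(X=1) = 1/6
  weight(X=2) = 5/36
Total weight = 1/6 + 5/36 = 11/36
P(X=1 | obs) = 1/6 / 11/36 = 6/11
P(X=2 | obs) = 5/36 / 11/36 = 5/11
argmax = 1

argmax_v P(X = v | obs) = 1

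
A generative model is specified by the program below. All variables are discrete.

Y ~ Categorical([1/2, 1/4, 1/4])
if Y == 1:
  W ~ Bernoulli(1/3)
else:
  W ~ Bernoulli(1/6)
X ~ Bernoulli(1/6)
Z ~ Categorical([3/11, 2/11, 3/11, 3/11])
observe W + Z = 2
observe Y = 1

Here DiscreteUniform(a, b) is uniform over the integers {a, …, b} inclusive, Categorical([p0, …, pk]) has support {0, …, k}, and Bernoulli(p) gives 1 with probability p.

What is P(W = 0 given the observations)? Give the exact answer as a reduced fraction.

P(W = 0 | obs) = 3/4

Enumerate traces; 4 have nonzero weight after conditioning:
  (Y=1, W=0, X=0, Z=2) weight 5/132
  (Y=1, W=0, X=1, Z=2) weight 1/132
  (Y=1, W=1, X=0, Z=1) weight 5/396
  (Y=1, W=1, X=1, Z=1) weight 1/396
Group by W:
  weight(W=0) = 1/22
  weight(W=1) = 1/66
Total weight = 1/22 + 1/66 = 2/33
P(W=0 | obs) = 1/22 / 2/33 = 3/4
P(W=1 | obs) = 1/66 / 2/33 = 1/4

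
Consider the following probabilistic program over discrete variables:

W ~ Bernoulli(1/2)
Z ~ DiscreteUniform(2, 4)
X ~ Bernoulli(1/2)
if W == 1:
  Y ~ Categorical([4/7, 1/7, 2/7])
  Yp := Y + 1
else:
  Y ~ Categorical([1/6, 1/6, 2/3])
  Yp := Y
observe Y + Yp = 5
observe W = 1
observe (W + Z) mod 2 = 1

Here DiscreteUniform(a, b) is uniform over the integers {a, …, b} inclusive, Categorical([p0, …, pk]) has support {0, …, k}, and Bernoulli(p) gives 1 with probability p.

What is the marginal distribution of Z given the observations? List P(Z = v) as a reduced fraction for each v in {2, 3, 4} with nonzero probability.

Enumerate traces; 4 have nonzero weight after conditioning:
  (W=1, Z=2, X=0, Y=2) weight 1/42
  (W=1, Z=2, X=1, Y=2) weight 1/42
  (W=1, Z=4, X=0, Y=2) weight 1/42
  (W=1, Z=4, X=1, Y=2) weight 1/42
Group by Z:
  weight(Z=2) = 1/21
  weight(Z=4) = 1/21
Total weight = 1/21 + 1/21 = 2/21
P(Z=2 | obs) = 1/21 / 2/21 = 1/2
P(Z=4 | obs) = 1/21 / 2/21 = 1/2

P(Z=2) = 1/2, P(Z=4) = 1/2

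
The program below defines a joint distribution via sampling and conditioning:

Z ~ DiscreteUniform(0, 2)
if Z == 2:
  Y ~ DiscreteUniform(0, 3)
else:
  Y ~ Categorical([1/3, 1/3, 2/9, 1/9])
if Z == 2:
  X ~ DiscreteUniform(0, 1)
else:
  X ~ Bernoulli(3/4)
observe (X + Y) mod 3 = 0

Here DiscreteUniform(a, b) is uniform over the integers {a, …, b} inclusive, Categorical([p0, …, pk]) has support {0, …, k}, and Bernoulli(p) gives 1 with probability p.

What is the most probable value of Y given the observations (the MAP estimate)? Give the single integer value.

Enumerate traces; 9 have nonzero weight after conditioning:
  (Z=0, Y=0, X=0) weight 1/36
  (Z=0, Y=2, X=1) weight 1/18
  (Z=0, Y=3, X=0) weight 1/108
  (Z=1, Y=0, X=0) weight 1/36
  (Z=1, Y=2, X=1) weight 1/18
  (Z=1, Y=3, X=0) weight 1/108
  (Z=2, Y=0, X=0) weight 1/24
  (Z=2, Y=2, X=1) weight 1/24
  … 1 more
Group by Y:
  weight(Y=0) = 7/72
  weight(Y=2) = 11/72
  weight(Y=3) = 13/216
Total weight = 7/72 + 11/72 + 13/216 = 67/216
P(Y=0 | obs) = 7/72 / 67/216 = 21/67
P(Y=2 | obs) = 11/72 / 67/216 = 33/67
P(Y=3 | obs) = 13/216 / 67/216 = 13/67
argmax = 2

argmax_v P(Y = v | obs) = 2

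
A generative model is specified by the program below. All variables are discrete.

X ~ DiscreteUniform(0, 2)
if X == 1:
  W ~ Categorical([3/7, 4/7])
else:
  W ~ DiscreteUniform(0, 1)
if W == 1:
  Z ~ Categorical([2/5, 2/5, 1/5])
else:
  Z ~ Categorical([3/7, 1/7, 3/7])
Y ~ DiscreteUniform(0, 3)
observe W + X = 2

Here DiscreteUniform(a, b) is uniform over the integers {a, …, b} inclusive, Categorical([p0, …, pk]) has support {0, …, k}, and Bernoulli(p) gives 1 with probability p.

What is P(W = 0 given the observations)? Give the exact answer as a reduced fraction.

Enumerate traces; 24 have nonzero weight after conditioning:
  (X=1, W=1, Z=0, Y=0) weight 2/105
  (X=1, W=1, Z=0, Y=1) weight 2/105
  (X=1, W=1, Z=0, Y=2) weight 2/105
  (X=1, W=1, Z=0, Y=3) weight 2/105
  (X=1, W=1, Z=1, Y=0) weight 2/105
  (X=1, W=1, Z=1, Y=1) weight 2/105
  (X=1, W=1, Z=1, Y=2) weight 2/105
  (X=1, W=1, Z=1, Y=3) weight 2/105
  (X=2, W=0, Z=0, Y=0) weight 1/56
  … 15 more
Group by W:
  weight(W=0) = 1/6
  weight(W=1) = 4/21
Total weight = 1/6 + 4/21 = 5/14
P(W=0 | obs) = 1/6 / 5/14 = 7/15
P(W=1 | obs) = 4/21 / 5/14 = 8/15

P(W = 0 | obs) = 7/15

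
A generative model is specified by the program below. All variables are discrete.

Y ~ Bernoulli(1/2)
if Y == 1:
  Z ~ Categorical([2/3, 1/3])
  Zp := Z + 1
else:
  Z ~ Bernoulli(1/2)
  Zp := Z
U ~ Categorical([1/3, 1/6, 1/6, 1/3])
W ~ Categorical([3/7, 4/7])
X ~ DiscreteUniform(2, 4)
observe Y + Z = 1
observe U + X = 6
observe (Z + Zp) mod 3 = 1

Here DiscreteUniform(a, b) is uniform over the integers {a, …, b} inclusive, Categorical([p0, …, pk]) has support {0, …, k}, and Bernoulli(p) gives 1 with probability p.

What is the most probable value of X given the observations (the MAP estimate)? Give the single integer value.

Enumerate traces; 4 have nonzero weight after conditioning:
  (Y=1, Z=0, U=2, W=0, X=4) weight 1/126
  (Y=1, Z=0, U=2, W=1, X=4) weight 2/189
  (Y=1, Z=0, U=3, W=0, X=3) weight 1/63
  (Y=1, Z=0, U=3, W=1, X=3) weight 4/189
Group by X:
  weight(X=3) = 1/27
  weight(X=4) = 1/54
Total weight = 1/27 + 1/54 = 1/18
P(X=3 | obs) = 1/27 / 1/18 = 2/3
P(X=4 | obs) = 1/54 / 1/18 = 1/3
argmax = 3

argmax_v P(X = v | obs) = 3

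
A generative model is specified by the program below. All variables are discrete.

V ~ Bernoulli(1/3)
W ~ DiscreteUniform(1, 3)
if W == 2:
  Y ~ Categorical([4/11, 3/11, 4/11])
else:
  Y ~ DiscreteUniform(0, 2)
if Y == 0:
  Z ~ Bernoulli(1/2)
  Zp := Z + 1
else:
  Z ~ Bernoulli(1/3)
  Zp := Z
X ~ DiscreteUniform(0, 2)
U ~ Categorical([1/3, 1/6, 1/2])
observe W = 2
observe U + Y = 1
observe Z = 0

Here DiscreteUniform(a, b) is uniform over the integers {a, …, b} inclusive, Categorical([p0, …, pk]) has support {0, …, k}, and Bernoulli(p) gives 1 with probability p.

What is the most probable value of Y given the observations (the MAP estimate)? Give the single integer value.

Enumerate traces; 12 have nonzero weight after conditioning:
  (V=0, W=2, Y=0, Z=0, X=0, U=1) weight 2/891
  (V=0, W=2, Y=0, Z=0, X=1, U=1) weight 2/891
  (V=0, W=2, Y=0, Z=0, X=2, U=1) weight 2/891
  (V=0, W=2, Y=1, Z=0, X=0, U=0) weight 4/891
  (V=0, W=2, Y=1, Z=0, X=1, U=0) weight 4/891
  (V=0, W=2, Y=1, Z=0, X=2, U=0) weight 4/891
  (V=1, W=2, Y=0, Z=0, X=0, U=1) weight 1/891
  (V=1, W=2, Y=0, Z=0, X=1, U=1) weight 1/891
  … 4 more
Group by Y:
  weight(Y=0) = 1/99
  weight(Y=1) = 2/99
Total weight = 1/99 + 2/99 = 1/33
P(Y=0 | obs) = 1/99 / 1/33 = 1/3
P(Y=1 | obs) = 2/99 / 1/33 = 2/3
argmax = 1

argmax_v P(Y = v | obs) = 1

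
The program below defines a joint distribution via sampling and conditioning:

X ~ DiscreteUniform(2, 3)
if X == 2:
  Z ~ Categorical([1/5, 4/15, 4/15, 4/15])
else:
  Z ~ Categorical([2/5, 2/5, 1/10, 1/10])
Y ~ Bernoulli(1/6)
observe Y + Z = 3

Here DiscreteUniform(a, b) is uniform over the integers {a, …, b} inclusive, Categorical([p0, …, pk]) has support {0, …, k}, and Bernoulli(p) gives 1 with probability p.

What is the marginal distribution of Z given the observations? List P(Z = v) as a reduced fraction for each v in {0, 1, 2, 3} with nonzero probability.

P(Z=2) = 1/6, P(Z=3) = 5/6

Enumerate traces; 4 have nonzero weight after conditioning:
  (X=2, Z=2, Y=1) weight 1/45
  (X=2, Z=3, Y=0) weight 1/9
  (X=3, Z=2, Y=1) weight 1/120
  (X=3, Z=3, Y=0) weight 1/24
Group by Z:
  weight(Z=2) = 11/360
  weight(Z=3) = 11/72
Total weight = 11/360 + 11/72 = 11/60
P(Z=2 | obs) = 11/360 / 11/60 = 1/6
P(Z=3 | obs) = 11/72 / 11/60 = 5/6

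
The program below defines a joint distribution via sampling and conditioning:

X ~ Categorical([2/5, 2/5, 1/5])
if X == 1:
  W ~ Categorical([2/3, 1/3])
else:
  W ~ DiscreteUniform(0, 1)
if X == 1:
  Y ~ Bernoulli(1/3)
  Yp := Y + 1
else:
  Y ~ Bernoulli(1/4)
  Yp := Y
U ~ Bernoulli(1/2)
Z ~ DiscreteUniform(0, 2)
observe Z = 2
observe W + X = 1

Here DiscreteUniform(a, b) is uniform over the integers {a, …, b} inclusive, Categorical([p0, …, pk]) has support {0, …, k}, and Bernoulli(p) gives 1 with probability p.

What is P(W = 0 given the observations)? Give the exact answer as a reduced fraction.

P(W = 0 | obs) = 4/7

Enumerate traces; 8 have nonzero weight after conditioning:
  (X=0, W=1, Y=0, U=0, Z=2) weight 1/40
  (X=0, W=1, Y=0, U=1, Z=2) weight 1/40
  (X=0, W=1, Y=1, U=0, Z=2) weight 1/120
  (X=0, W=1, Y=1, U=1, Z=2) weight 1/120
  (X=1, W=0, Y=0, U=0, Z=2) weight 4/135
  (X=1, W=0, Y=0, U=1, Z=2) weight 4/135
  (X=1, W=0, Y=1, U=0, Z=2) weight 2/135
  (X=1, W=0, Y=1, U=1, Z=2) weight 2/135
Group by W:
  weight(W=0) = 4/45
  weight(W=1) = 1/15
Total weight = 4/45 + 1/15 = 7/45
P(W=0 | obs) = 4/45 / 7/45 = 4/7
P(W=1 | obs) = 1/15 / 7/45 = 3/7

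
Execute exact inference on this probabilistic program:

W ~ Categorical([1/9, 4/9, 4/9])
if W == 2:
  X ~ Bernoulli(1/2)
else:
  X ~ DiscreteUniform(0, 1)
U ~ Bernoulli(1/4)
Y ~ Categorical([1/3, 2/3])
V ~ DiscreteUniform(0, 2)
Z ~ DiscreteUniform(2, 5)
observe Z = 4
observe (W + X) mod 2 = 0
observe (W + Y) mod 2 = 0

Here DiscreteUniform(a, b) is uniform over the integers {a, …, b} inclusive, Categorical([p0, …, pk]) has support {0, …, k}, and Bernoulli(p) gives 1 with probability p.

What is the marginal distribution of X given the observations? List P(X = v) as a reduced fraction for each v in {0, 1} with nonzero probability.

P(X=0) = 5/13, P(X=1) = 8/13

Enumerate traces; 18 have nonzero weight after conditioning:
  (W=0, X=0, U=0, Y=0, V=0, Z=4) weight 1/864
  (W=0, X=0, U=0, Y=0, V=1, Z=4) weight 1/864
  (W=0, X=0, U=0, Y=0, V=2, Z=4) weight 1/864
  (W=0, X=0, U=1, Y=0, V=0, Z=4) weight 1/2592
  (W=0, X=0, U=1, Y=0, V=1, Z=4) weight 1/2592
  (W=0, X=0, U=1, Y=0, V=2, Z=4) weight 1/2592
  (W=1, X=1, U=0, Y=1, V=0, Z=4) weight 1/108
  (W=1, X=1, U=0, Y=1, V=1, Z=4) weight 1/108
  … 10 more
Group by X:
  weight(X=0) = 5/216
  weight(X=1) = 1/27
Total weight = 5/216 + 1/27 = 13/216
P(X=0 | obs) = 5/216 / 13/216 = 5/13
P(X=1 | obs) = 1/27 / 13/216 = 8/13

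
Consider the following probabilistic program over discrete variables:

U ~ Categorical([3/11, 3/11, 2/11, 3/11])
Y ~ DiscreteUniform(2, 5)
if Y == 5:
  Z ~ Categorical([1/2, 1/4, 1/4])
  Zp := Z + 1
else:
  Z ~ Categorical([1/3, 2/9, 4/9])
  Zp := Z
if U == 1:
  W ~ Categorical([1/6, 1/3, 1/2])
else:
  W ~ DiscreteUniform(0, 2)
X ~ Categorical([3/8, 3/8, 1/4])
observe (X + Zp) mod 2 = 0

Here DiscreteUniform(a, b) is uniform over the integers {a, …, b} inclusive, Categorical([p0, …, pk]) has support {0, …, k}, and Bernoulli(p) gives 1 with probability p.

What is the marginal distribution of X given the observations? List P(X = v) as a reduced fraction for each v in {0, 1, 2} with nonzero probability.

P(X=0) = 93/206, P(X=1) = 51/206, P(X=2) = 31/103

Enumerate traces; 228 have nonzero weight after conditioning:
  (U=0, Y=2, Z=0, W=0, X=0) weight 1/352
  (U=0, Y=2, Z=0, W=0, X=2) weight 1/528
  (U=0, Y=2, Z=0, W=1, X=0) weight 1/352
  (U=0, Y=2, Z=0, W=1, X=2) weight 1/528
  (U=0, Y=2, Z=0, W=2, X=0) weight 1/352
  (U=0, Y=2, Z=0, W=2, X=2) weight 1/528
  (U=0, Y=2, Z=1, W=0, X=1) weight 1/528
  (U=0, Y=2, Z=1, W=1, X=1) weight 1/528
  … 220 more
Group by X:
  weight(X=0) = 31/128
  weight(X=1) = 17/128
  weight(X=2) = 31/192
Total weight = 31/128 + 17/128 + 31/192 = 103/192
P(X=0 | obs) = 31/128 / 103/192 = 93/206
P(X=1 | obs) = 17/128 / 103/192 = 51/206
P(X=2 | obs) = 31/192 / 103/192 = 31/103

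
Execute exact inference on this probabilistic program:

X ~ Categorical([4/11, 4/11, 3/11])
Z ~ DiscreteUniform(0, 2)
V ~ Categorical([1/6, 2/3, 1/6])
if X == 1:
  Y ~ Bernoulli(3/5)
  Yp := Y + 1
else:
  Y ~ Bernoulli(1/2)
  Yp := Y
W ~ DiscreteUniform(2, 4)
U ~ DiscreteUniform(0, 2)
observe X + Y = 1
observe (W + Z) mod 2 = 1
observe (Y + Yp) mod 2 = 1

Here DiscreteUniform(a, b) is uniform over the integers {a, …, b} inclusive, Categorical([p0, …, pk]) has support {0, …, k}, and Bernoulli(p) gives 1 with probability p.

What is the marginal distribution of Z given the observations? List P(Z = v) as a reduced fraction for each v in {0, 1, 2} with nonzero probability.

P(Z=0) = 1/4, P(Z=1) = 1/2, P(Z=2) = 1/4

Enumerate traces; 36 have nonzero weight after conditioning:
  (X=1, Z=0, V=0, Y=0, W=3, U=0) weight 4/4455
  (X=1, Z=0, V=0, Y=0, W=3, U=1) weight 4/4455
  (X=1, Z=0, V=0, Y=0, W=3, U=2) weight 4/4455
  (X=1, Z=0, V=1, Y=0, W=3, U=0) weight 16/4455
  (X=1, Z=0, V=1, Y=0, W=3, U=1) weight 16/4455
  (X=1, Z=0, V=1, Y=0, W=3, U=2) weight 16/4455
  (X=1, Z=0, V=2, Y=0, W=3, U=0) weight 4/4455
  (X=1, Z=0, V=2, Y=0, W=3, U=1) weight 4/4455
  (X=1, Z=1, V=0, Y=0, W=2, U=0) weight 4/4455
  (X=1, Z=2, V=0, Y=0, W=3, U=0) weight 4/4455
  … 26 more
Group by Z:
  weight(Z=0) = 8/495
  weight(Z=1) = 16/495
  weight(Z=2) = 8/495
Total weight = 8/495 + 16/495 + 8/495 = 32/495
P(Z=0 | obs) = 8/495 / 32/495 = 1/4
P(Z=1 | obs) = 16/495 / 32/495 = 1/2
P(Z=2 | obs) = 8/495 / 32/495 = 1/4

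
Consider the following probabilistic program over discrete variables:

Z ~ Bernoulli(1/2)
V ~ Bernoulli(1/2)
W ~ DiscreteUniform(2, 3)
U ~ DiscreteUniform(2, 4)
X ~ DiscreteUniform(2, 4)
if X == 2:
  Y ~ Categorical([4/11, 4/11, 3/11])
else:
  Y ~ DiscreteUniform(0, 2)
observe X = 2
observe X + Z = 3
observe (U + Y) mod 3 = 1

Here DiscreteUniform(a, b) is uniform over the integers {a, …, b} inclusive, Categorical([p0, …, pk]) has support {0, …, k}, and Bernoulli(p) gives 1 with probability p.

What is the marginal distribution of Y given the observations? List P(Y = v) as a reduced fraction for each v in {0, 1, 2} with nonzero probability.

P(Y=0) = 4/11, P(Y=1) = 4/11, P(Y=2) = 3/11

Enumerate traces; 12 have nonzero weight after conditioning:
  (Z=1, V=0, W=2, U=2, X=2, Y=2) weight 1/264
  (Z=1, V=0, W=2, U=3, X=2, Y=1) weight 1/198
  (Z=1, V=0, W=2, U=4, X=2, Y=0) weight 1/198
  (Z=1, V=0, W=3, U=2, X=2, Y=2) weight 1/264
  (Z=1, V=0, W=3, U=3, X=2, Y=1) weight 1/198
  (Z=1, V=0, W=3, U=4, X=2, Y=0) weight 1/198
  (Z=1, V=1, W=2, U=2, X=2, Y=2) weight 1/264
  (Z=1, V=1, W=2, U=3, X=2, Y=1) weight 1/198
  … 4 more
Group by Y:
  weight(Y=0) = 2/99
  weight(Y=1) = 2/99
  weight(Y=2) = 1/66
Total weight = 2/99 + 2/99 + 1/66 = 1/18
P(Y=0 | obs) = 2/99 / 1/18 = 4/11
P(Y=1 | obs) = 2/99 / 1/18 = 4/11
P(Y=2 | obs) = 1/66 / 1/18 = 3/11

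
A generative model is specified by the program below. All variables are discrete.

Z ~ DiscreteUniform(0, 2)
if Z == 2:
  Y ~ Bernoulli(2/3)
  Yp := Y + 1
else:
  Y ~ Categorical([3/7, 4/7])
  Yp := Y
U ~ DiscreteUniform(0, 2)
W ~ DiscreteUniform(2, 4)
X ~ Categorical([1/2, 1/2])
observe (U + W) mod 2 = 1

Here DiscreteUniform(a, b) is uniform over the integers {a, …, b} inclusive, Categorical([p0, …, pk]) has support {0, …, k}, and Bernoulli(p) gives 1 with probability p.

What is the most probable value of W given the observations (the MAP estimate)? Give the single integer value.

argmax_v P(W = v | obs) = 3

Enumerate traces; 48 have nonzero weight after conditioning:
  (Z=0, Y=0, U=0, W=3, X=0) weight 1/126
  (Z=0, Y=0, U=0, W=3, X=1) weight 1/126
  (Z=0, Y=0, U=1, W=2, X=0) weight 1/126
  (Z=0, Y=0, U=1, W=2, X=1) weight 1/126
  (Z=0, Y=0, U=1, W=4, X=0) weight 1/126
  (Z=0, Y=0, U=1, W=4, X=1) weight 1/126
  (Z=0, Y=0, U=2, W=3, X=0) weight 1/126
  (Z=0, Y=0, U=2, W=3, X=1) weight 1/126
  … 40 more
Group by W:
  weight(W=2) = 1/9
  weight(W=3) = 2/9
  weight(W=4) = 1/9
Total weight = 1/9 + 2/9 + 1/9 = 4/9
P(W=2 | obs) = 1/9 / 4/9 = 1/4
P(W=3 | obs) = 2/9 / 4/9 = 1/2
P(W=4 | obs) = 1/9 / 4/9 = 1/4
argmax = 3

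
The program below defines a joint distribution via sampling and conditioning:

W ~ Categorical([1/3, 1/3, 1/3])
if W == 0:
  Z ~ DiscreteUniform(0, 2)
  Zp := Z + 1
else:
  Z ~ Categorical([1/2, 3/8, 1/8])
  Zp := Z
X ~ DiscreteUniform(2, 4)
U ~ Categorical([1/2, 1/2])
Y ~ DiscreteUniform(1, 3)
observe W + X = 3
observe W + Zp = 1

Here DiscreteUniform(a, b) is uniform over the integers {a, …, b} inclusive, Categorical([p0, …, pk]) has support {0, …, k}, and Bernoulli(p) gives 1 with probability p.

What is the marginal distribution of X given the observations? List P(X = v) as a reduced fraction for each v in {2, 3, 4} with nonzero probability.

Enumerate traces; 12 have nonzero weight after conditioning:
  (W=0, Z=0, X=3, U=0, Y=1) weight 1/162
  (W=0, Z=0, X=3, U=0, Y=2) weight 1/162
  (W=0, Z=0, X=3, U=0, Y=3) weight 1/162
  (W=0, Z=0, X=3, U=1, Y=1) weight 1/162
  (W=0, Z=0, X=3, U=1, Y=2) weight 1/162
  (W=0, Z=0, X=3, U=1, Y=3) weight 1/162
  (W=1, Z=0, X=2, U=0, Y=1) weight 1/108
  (W=1, Z=0, X=2, U=0, Y=2) weight 1/108
  … 4 more
Group by X:
  weight(X=2) = 1/18
  weight(X=3) = 1/27
Total weight = 1/18 + 1/27 = 5/54
P(X=2 | obs) = 1/18 / 5/54 = 3/5
P(X=3 | obs) = 1/27 / 5/54 = 2/5

P(X=2) = 3/5, P(X=3) = 2/5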